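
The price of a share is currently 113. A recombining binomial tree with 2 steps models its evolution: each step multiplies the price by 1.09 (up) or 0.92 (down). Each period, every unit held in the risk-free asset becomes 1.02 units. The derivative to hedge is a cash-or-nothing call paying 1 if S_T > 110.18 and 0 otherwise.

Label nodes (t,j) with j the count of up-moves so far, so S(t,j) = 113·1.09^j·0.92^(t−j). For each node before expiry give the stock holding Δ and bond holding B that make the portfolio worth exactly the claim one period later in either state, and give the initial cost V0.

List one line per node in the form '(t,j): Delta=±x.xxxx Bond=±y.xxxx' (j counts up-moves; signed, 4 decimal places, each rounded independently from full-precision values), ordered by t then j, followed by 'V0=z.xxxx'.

Under the risk-neutral measure, an up-move has probability p* = (R−d)/(u−d) = 0.5882 and values discount at R = 1.02.
Terminal payoffs: V(2,0)=0.0000, V(2,1)=1.0000, V(2,2)=1.0000
(1,0): S=103.9600. Δ = (V_up−V_dn)/(S_up−S_dn) = (1.0000−0.0000)/(113.3164−95.6432) = 0.0566. V = [p*·1.0000 + (1−p*)·0.0000]/1.02 = 0.5767. B = V − Δ·S = -5.3057.
(1,1): S=123.1700. Δ = (V_up−V_dn)/(S_up−S_dn) = (1.0000−1.0000)/(134.2553−113.3164) = 0.0000. V = [p*·1.0000 + (1−p*)·1.0000]/1.02 = 0.9804. B = V − Δ·S = 0.9804.
(0,0): S=113.0000. Δ = (V_up−V_dn)/(S_up−S_dn) = (0.9804−0.5767)/(123.1700−103.9600) = 0.0210. V = [p*·0.9804 + (1−p*)·0.5767]/1.02 = 0.7982. B = V − Δ·S = -1.5764.
The time-0 hedge costs 0.7982, which is the no-arbitrage price.

(0,0): Delta=0.0210 Bond=-1.5764
(1,0): Delta=0.0566 Bond=-5.3057
(1,1): Delta=0.0000 Bond=0.9804
V0=0.7982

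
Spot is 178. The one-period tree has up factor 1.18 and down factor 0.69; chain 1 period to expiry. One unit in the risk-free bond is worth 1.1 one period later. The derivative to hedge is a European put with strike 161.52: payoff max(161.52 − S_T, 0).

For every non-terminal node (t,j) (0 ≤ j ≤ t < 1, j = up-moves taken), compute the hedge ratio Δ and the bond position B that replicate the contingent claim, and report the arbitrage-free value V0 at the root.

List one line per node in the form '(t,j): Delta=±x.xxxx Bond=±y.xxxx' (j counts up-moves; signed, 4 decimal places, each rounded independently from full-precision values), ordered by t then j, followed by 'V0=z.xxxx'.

(0,0): Delta=-0.4437 Bond=84.7236
V0=5.7440

The replicating-portfolio and risk-neutral prices coincide; use p* = (1.1−0.69)/(1.18−0.69) = 0.8367 for the latter.
Terminal values V(1,·): V(1,0)=38.7000, V(1,1)=0.0000
Node (0,0) S=178.0000: V=(p*·0.0000+(1−p*)·38.7000)/1.1=5.7440; Δ=(0.0000−38.7000)/(210.0400−122.8200)=-0.4437; B=V−Δ·S=84.7236
Self-financing check: at every node Δ·S+B equals the discounted successor values.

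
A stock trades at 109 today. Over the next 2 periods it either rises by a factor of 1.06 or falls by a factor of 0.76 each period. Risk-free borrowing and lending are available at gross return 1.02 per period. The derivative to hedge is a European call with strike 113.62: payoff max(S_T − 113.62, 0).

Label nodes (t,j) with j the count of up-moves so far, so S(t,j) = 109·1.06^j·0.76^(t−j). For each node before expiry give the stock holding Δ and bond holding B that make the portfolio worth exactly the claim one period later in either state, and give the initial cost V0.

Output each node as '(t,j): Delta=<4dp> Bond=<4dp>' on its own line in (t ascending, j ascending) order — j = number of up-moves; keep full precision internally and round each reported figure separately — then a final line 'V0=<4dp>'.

(0,0): Delta=0.2300 Bond=-18.6812
(1,0): Delta=0.0000 Bond=0.0000
(1,1): Delta=0.2554 Bond=-21.9864
V0=6.3909

Since d<R<u, set p* = (R−d)/(u−d) = 0.8667; price each node as the discounted p*-expectation of its children.
Terminal values V(2,·): V(2,0)=0.0000, V(2,1)=0.0000, V(2,2)=8.8524
(1,0): S=82.8400. Δ = (V_up−V_dn)/(S_up−S_dn) = (0.0000−0.0000)/(87.8104−62.9584) = 0.0000. V = [p*·0.0000 + (1−p*)·0.0000]/1.02 = 0.0000. B = V − Δ·S = 0.0000.
(1,1): S=115.5400. Δ = (V_up−V_dn)/(S_up−S_dn) = (8.8524−0.0000)/(122.4724−87.8104) = 0.2554. V = [p*·8.8524 + (1−p*)·0.0000]/1.02 = 7.5216. B = V − Δ·S = -21.9864.
(0,0): S=109.0000. Δ = (V_up−V_dn)/(S_up−S_dn) = (7.5216−0.0000)/(115.5400−82.8400) = 0.2300. V = [p*·7.5216 + (1−p*)·0.0000]/1.02 = 6.3909. B = V − Δ·S = -18.6812.
The time-0 hedge costs 6.3909, which is the no-arbitrage price.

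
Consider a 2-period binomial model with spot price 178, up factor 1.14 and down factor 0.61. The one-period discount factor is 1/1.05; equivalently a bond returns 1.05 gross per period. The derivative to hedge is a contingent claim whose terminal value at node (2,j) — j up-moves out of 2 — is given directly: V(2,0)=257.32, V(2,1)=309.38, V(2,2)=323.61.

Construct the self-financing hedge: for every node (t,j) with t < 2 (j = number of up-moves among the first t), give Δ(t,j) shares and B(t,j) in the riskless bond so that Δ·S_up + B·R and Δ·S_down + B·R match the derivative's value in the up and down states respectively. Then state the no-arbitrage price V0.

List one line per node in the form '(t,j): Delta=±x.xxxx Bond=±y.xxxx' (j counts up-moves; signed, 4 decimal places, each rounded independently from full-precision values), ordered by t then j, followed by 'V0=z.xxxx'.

Since d<R<u, set p* = (R−d)/(u−d) = 0.8302; price each node as the discounted p*-expectation of its children.
Terminal payoffs: V(2,0)=257.3200, V(2,1)=309.3800, V(2,2)=323.6100
(1,0): S=108.5800. Δ = (V_up−V_dn)/(S_up−S_dn) = (309.3800−257.3200)/(123.7812−66.2338) = 0.9046. V = [p*·309.3800 + (1−p*)·257.3200]/1.05 = 286.2282. B = V − Δ·S = 188.0018.
(1,1): S=202.9200. Δ = (V_up−V_dn)/(S_up−S_dn) = (323.6100−309.3800)/(231.3288−123.7812) = 0.1323. V = [p*·323.6100 + (1−p*)·309.3800]/1.05 = 305.8987. B = V − Δ·S = 279.0496.
(0,0): S=178.0000. Δ = (V_up−V_dn)/(S_up−S_dn) = (305.8987−286.2282)/(202.9200−108.5800) = 0.2085. V = [p*·305.8987 + (1−p*)·286.2282]/1.05 = 288.1508. B = V − Δ·S = 251.0368.
Check: Δ(0,0)·S0 + B(0,0) = 288.1508 = V0.

(0,0): Delta=0.2085 Bond=251.0368
(1,0): Delta=0.9046 Bond=188.0018
(1,1): Delta=0.1323 Bond=279.0496
V0=288.1508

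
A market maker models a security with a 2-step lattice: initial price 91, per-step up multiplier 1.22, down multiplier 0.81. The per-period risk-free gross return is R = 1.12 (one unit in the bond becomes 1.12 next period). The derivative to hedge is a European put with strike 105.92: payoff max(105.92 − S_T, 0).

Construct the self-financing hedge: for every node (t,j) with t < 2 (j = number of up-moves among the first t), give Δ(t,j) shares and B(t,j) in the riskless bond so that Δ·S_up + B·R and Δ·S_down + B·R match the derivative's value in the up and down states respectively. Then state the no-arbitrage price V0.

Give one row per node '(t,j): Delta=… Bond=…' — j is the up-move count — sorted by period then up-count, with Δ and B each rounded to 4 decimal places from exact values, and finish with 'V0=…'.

Since d<R<u, set p* = (R−d)/(u−d) = 0.7561; price each node as the discounted p*-expectation of its children.
Payoff layer (t=2): V(2,0)=46.2149, V(2,1)=15.9938, V(2,2)=0.0000
Node (1,0) S=73.7100: V=(p*·15.9938+(1−p*)·46.2149)/1.12=20.8614; Δ=(15.9938−46.2149)/(89.9262−59.7051)=-1.0000; B=V−Δ·S=94.5714
Node (1,1) S=111.0200: V=(p*·0.0000+(1−p*)·15.9938)/1.12=3.4830; Δ=(0.0000−15.9938)/(135.4444−89.9262)=-0.3514; B=V−Δ·S=42.4922
Node (0,0) S=91.0000: V=(p*·3.4830+(1−p*)·20.8614)/1.12=6.8943; Δ=(3.4830−20.8614)/(111.0200−73.7100)=-0.4658; B=V−Δ·S=49.2808
Root portfolio cost Δ·91+B reproduces V0=6.8943.

(0,0): Delta=-0.4658 Bond=49.2808
(1,0): Delta=-1.0000 Bond=94.5714
(1,1): Delta=-0.3514 Bond=42.4922
V0=6.8943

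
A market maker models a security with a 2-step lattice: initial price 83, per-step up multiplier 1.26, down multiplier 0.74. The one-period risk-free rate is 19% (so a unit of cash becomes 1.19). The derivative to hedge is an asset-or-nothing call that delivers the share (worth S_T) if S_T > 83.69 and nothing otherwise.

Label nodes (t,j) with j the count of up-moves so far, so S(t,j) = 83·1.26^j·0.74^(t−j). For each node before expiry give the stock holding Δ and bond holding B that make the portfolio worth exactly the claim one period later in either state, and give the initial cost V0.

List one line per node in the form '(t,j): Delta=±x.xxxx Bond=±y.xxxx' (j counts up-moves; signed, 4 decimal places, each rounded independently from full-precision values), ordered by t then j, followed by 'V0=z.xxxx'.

(0,0): Delta=2.2202 Bond=-114.5942
(1,0): Delta=0.0000 Bond=0.0000
(1,1): Delta=2.4231 Bond=-157.5798
V0=69.6857

No-arbitrage ⇒ martingale measure with p* = (R−d)/(u−d) = 0.8654.
At expiry t=2: V(2,0)=0.0000, V(2,1)=0.0000, V(2,2)=131.7708
  t=1,j=0: stock 61.4200 → up 77.3892 (V=0.0000), down 45.4508 (V=0.0000). Price 0.0000; hedge Δ=0.0000, bond B=0.0000.
  t=1,j=1: stock 104.5800 → up 131.7708 (V=131.7708), down 77.3892 (V=0.0000). Price 95.8256; hedge Δ=2.4231, bond B=-157.5798.
  t=0,j=0: stock 83.0000 → up 104.5800 (V=95.8256), down 61.4200 (V=0.0000). Price 69.6857; hedge Δ=2.2202, bond B=-114.5942.
Each (Δ,B) replicates both successor values, so the strategy is self-financing and V0 is arbitrage-free.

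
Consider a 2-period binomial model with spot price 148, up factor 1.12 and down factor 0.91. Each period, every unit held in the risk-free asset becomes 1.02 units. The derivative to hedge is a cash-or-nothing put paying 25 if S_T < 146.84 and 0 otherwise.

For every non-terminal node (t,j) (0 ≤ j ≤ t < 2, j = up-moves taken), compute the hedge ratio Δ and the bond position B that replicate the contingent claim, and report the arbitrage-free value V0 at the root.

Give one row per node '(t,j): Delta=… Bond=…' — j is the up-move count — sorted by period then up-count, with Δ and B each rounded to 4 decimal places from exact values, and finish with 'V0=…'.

Since d<R<u, set p* = (R−d)/(u−d) = 0.5238; price each node as the discounted p*-expectation of its children.
Terminal values V(2,·): V(2,0)=25.0000, V(2,1)=0.0000, V(2,2)=0.0000
  t=1,j=0: stock 134.6800 → up 150.8416 (V=0.0000), down 122.5588 (V=25.0000). Price 11.6713; hedge Δ=-0.8839, bond B=130.7190.
  t=1,j=1: stock 165.7600 → up 185.6512 (V=0.0000), down 150.8416 (V=0.0000). Price 0.0000; hedge Δ=0.0000, bond B=0.0000.
  t=0,j=0: stock 148.0000 → up 165.7600 (V=0.0000), down 134.6800 (V=11.6713). Price 5.4488; hedge Δ=-0.3755, bond B=61.0266.
Root portfolio cost Δ·148+B reproduces V0=5.4488.

(0,0): Delta=-0.3755 Bond=61.0266
(1,0): Delta=-0.8839 Bond=130.7190
(1,1): Delta=0.0000 Bond=0.0000
V0=5.4488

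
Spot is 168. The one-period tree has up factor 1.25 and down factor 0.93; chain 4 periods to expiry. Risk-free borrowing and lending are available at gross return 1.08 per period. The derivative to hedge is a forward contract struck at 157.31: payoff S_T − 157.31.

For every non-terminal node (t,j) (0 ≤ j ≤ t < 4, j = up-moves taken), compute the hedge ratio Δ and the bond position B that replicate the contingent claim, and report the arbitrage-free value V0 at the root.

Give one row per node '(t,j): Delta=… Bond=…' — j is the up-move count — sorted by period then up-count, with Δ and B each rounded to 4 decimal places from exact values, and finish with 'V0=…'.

Since d<R<u, set p* = (R−d)/(u−d) = 0.4688; price each node as the discounted p*-expectation of its children.
At expiry t=4: V(4,0)=-31.6373, V(4,1)=11.6050, V(4,2)=69.7263, V(4,3)=147.8462, V(4,4)=252.8462
  t=3,j=0: stock 135.1320 → up 168.9150 (V=11.6050), down 125.6727 (V=-31.6373). Price -10.5254; hedge Δ=1.0000, bond B=-145.6574.
  t=3,j=1: stock 181.6290 → up 227.0363 (V=69.7263), down 168.9150 (V=11.6050). Price 35.9716; hedge Δ=1.0000, bond B=-145.6574.
  t=3,j=2: stock 244.1250 → up 305.1562 (V=147.8462), down 227.0363 (V=69.7263). Price 98.4676; hedge Δ=1.0000, bond B=-145.6574.
  t=3,j=3: stock 328.1250 → up 410.1562 (V=252.8462), down 305.1562 (V=147.8462). Price 182.4676; hedge Δ=1.0000, bond B=-145.6574.
  t=2,j=0: stock 145.3032 → up 181.6290 (V=35.9716), down 135.1320 (V=-10.5254). Price 10.4352; hedge Δ=1.0000, bond B=-134.8680.
  t=2,j=1: stock 195.3000 → up 244.1250 (V=98.4676), down 181.6290 (V=35.9716). Price 60.4320; hedge Δ=1.0000, bond B=-134.8680.
  t=2,j=2: stock 262.5000 → up 328.1250 (V=182.4676), down 244.1250 (V=98.4676). Price 127.6320; hedge Δ=1.0000, bond B=-134.8680.
  t=1,j=0: stock 156.2400 → up 195.3000 (V=60.4320), down 145.3032 (V=10.4352). Price 31.3623; hedge Δ=1.0000, bond B=-124.8777.
  t=1,j=1: stock 210.0000 → up 262.5000 (V=127.6320), down 195.3000 (V=60.4320). Price 85.1223; hedge Δ=1.0000, bond B=-124.8777.
  t=0,j=0: stock 168.0000 → up 210.0000 (V=85.1223), down 156.2400 (V=31.3623). Price 52.3725; hedge Δ=1.0000, bond B=-115.6275.
Check: Δ(0,0)·S0 + B(0,0) = 52.3725 = V0.

(0,0): Delta=1.0000 Bond=-115.6275
(1,0): Delta=1.0000 Bond=-124.8777
(1,1): Delta=1.0000 Bond=-124.8777
(2,0): Delta=1.0000 Bond=-134.8680
(2,1): Delta=1.0000 Bond=-134.8680
(2,2): Delta=1.0000 Bond=-134.8680
(3,0): Delta=1.0000 Bond=-145.6574
(3,1): Delta=1.0000 Bond=-145.6574
(3,2): Delta=1.0000 Bond=-145.6574
(3,3): Delta=1.0000 Bond=-145.6574
V0=52.3725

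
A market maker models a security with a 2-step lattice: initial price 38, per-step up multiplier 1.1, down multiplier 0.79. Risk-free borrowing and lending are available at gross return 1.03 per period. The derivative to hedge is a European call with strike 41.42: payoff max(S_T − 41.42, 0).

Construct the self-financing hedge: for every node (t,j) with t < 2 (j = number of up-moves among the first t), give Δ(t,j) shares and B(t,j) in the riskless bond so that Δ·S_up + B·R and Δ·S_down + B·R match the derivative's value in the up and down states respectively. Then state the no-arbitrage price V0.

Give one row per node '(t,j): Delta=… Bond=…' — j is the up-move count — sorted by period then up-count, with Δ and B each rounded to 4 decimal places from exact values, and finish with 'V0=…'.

(0,0): Delta=0.2910 Bond=-8.4802
(1,0): Delta=0.0000 Bond=0.0000
(1,1): Delta=0.3519 Bond=-11.2822
V0=2.5763

The replicating-portfolio and risk-neutral prices coincide; use p* = (1.03−0.79)/(1.1−0.79) = 0.7742 for the latter.
Terminal payoffs: V(2,0)=0.0000, V(2,1)=0.0000, V(2,2)=4.5600
Node (1,0) S=30.0200: V=(p*·0.0000+(1−p*)·0.0000)/1.03=0.0000; Δ=(0.0000−0.0000)/(33.0220−23.7158)=0.0000; B=V−Δ·S=0.0000
Node (1,1) S=41.8000: V=(p*·4.5600+(1−p*)·0.0000)/1.03=3.4275; Δ=(4.5600−0.0000)/(45.9800−33.0220)=0.3519; B=V−Δ·S=-11.2822
Node (0,0) S=38.0000: V=(p*·3.4275+(1−p*)·0.0000)/1.03=2.5763; Δ=(3.4275−0.0000)/(41.8000−30.0200)=0.2910; B=V−Δ·S=-8.4802
Check: Δ(0,0)·S0 + B(0,0) = 2.5763 = V0.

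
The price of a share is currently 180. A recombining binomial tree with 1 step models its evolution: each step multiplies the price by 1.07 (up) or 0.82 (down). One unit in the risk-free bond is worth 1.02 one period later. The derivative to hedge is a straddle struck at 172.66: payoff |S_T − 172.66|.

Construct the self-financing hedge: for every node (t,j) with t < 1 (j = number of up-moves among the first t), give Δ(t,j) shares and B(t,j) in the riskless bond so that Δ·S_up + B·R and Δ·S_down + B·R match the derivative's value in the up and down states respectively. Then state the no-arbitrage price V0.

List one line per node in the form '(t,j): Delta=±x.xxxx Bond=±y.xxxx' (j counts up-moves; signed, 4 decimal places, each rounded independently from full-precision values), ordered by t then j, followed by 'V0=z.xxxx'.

Since d<R<u, set p* = (R−d)/(u−d) = 0.8000; price each node as the discounted p*-expectation of its children.
Payoff layer (t=1): V(1,0)=25.0600, V(1,1)=19.9400
Node (0,0) S=180.0000: V=(p*·19.9400+(1−p*)·25.0600)/1.02=20.5529; Δ=(19.9400−25.0600)/(192.6000−147.6000)=-0.1138; B=V−Δ·S=41.0329
Check: Δ(0,0)·S0 + B(0,0) = 20.5529 = V0.

(0,0): Delta=-0.1138 Bond=41.0329
V0=20.5529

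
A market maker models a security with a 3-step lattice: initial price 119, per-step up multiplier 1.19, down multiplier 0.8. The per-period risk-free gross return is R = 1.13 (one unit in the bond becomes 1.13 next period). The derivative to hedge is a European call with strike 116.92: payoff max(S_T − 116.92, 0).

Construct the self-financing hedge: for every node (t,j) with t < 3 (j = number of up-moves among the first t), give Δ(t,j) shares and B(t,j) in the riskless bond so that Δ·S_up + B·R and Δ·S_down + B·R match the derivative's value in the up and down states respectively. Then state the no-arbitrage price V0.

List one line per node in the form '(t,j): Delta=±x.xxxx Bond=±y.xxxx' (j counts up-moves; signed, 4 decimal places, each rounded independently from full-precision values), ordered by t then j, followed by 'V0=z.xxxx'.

(0,0): Delta=0.8726 Bond=-64.6392
(1,0): Delta=0.3609 Bond=-24.3217
(1,1): Delta=0.9352 Bond=-81.9006
(2,0): Delta=0.0000 Bond=0.0000
(2,1): Delta=0.4050 Bond=-32.4805
(2,2): Delta=1.0000 Bond=-103.4690
V0=39.2046

Under the risk-neutral measure, an up-move has probability p* = (R−d)/(u−d) = 0.8462 and values discount at R = 1.13.
At expiry t=3: V(3,0)=0.0000, V(3,1)=0.0000, V(3,2)=17.8927, V(3,3)=83.6139
(2,0): S=76.1600. Δ = (V_up−V_dn)/(S_up−S_dn) = (0.0000−0.0000)/(90.6304−60.9280) = 0.0000. V = [p*·0.0000 + (1−p*)·0.0000]/1.13 = 0.0000. B = V − Δ·S = 0.0000.
(2,1): S=113.2880. Δ = (V_up−V_dn)/(S_up−S_dn) = (17.8927−0.0000)/(134.8127−90.6304) = 0.4050. V = [p*·17.8927 + (1−p*)·0.0000]/1.13 = 13.3982. B = V − Δ·S = -32.4805.
(2,2): S=168.5159. Δ = (V_up−V_dn)/(S_up−S_dn) = (83.6139−17.8927)/(200.5339−134.8127) = 1.0000. V = [p*·83.6139 + (1−p*)·17.8927]/1.13 = 65.0469. B = V − Δ·S = -103.4690.
(1,0): S=95.2000. Δ = (V_up−V_dn)/(S_up−S_dn) = (13.3982−0.0000)/(113.2880−76.1600) = 0.3609. V = [p*·13.3982 + (1−p*)·0.0000]/1.13 = 10.0327. B = V − Δ·S = -24.3217.
(1,1): S=141.6100. Δ = (V_up−V_dn)/(S_up−S_dn) = (65.0469−13.3982)/(168.5159−113.2880) = 0.9352. V = [p*·65.0469 + (1−p*)·13.3982]/1.13 = 50.5318. B = V − Δ·S = -81.9006.
(0,0): S=119.0000. Δ = (V_up−V_dn)/(S_up−S_dn) = (50.5318−10.0327)/(141.6100−95.2000) = 0.8726. V = [p*·50.5318 + (1−p*)·10.0327]/1.13 = 39.2046. B = V − Δ·S = -64.6392.
Check: Δ(0,0)·S0 + B(0,0) = 39.2046 = V0.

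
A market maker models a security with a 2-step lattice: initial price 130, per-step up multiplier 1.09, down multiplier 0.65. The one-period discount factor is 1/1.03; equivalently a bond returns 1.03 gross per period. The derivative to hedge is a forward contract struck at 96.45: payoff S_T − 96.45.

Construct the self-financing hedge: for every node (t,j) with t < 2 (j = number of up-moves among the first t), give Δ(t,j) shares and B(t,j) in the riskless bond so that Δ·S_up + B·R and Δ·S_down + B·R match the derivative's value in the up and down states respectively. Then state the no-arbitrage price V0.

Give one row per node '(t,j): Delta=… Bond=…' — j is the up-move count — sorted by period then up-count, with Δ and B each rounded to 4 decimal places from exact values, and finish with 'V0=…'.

Under the risk-neutral measure, an up-move has probability p* = (R−d)/(u−d) = 0.8636 and values discount at R = 1.03.
Payoff layer (t=2): V(2,0)=-41.5250, V(2,1)=-4.3450, V(2,2)=58.0030
(1,0): S=84.5000. Δ = (V_up−V_dn)/(S_up−S_dn) = (-4.3450−-41.5250)/(92.1050−54.9250) = 1.0000. V = [p*·-4.3450 + (1−p*)·-41.5250]/1.03 = -9.1408. B = V − Δ·S = -93.6408.
(1,1): S=141.7000. Δ = (V_up−V_dn)/(S_up−S_dn) = (58.0030−-4.3450)/(154.4530−92.1050) = 1.0000. V = [p*·58.0030 + (1−p*)·-4.3450]/1.03 = 48.0592. B = V − Δ·S = -93.6408.
(0,0): S=130.0000. Δ = (V_up−V_dn)/(S_up−S_dn) = (48.0592−-9.1408)/(141.7000−84.5000) = 1.0000. V = [p*·48.0592 + (1−p*)·-9.1408]/1.03 = 39.0866. B = V − Δ·S = -90.9134.
Check: Δ(0,0)·S0 + B(0,0) = 39.0866 = V0.

(0,0): Delta=1.0000 Bond=-90.9134
(1,0): Delta=1.0000 Bond=-93.6408
(1,1): Delta=1.0000 Bond=-93.6408
V0=39.0866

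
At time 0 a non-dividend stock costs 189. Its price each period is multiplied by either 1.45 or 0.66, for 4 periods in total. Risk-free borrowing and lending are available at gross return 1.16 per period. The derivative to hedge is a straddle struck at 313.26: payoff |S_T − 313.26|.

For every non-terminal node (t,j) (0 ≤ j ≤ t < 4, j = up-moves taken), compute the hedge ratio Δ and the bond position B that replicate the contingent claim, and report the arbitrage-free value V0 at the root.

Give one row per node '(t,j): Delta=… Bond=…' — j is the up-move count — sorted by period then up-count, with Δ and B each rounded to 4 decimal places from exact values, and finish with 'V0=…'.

(0,0): Delta=0.2441 Bond=57.9985
(1,0): Delta=-0.5950 Bond=171.9516
(1,1): Delta=0.4656 Bond=6.5676
(2,0): Delta=-1.0000 Bond=232.8032
(2,1): Delta=-0.4881 Bond=180.1271
(2,2): Delta=0.7174 Bond=-92.4365
(3,0): Delta=-1.0000 Bond=270.0517
(3,1): Delta=-1.0000 Bond=270.0517
(3,2): Delta=-0.3530 Bond=173.5069
(3,3): Delta=1.0000 Bond=-270.0517
V0=104.1311

No-arbitrage ⇒ martingale measure with p* = (R−d)/(u−d) = 0.6329.
At expiry t=4: V(4,0)=277.3977, V(4,1)=234.4717, V(4,2)=140.1645, V(4,3)=67.0255, V(4,4)=522.2157
  t=3,j=0: stock 54.3367 → up 78.7883 (V=234.4717), down 35.8623 (V=277.3977). Price 215.7150; hedge Δ=-1.0000, bond B=270.0517.
  t=3,j=1: stock 119.3762 → up 173.0955 (V=140.1645), down 78.7883 (V=234.4717). Price 150.6755; hedge Δ=-1.0000, bond B=270.0517.
  t=3,j=2: stock 262.2659 → up 380.2855 (V=67.0255), down 173.0955 (V=140.1645). Price 80.9259; hedge Δ=-0.3530, bond B=173.5069.
  t=3,j=3: stock 576.1901 → up 835.4757 (V=522.2157), down 380.2855 (V=67.0255). Price 306.1384; hedge Δ=1.0000, bond B=-270.0517.
  t=2,j=0: stock 82.3284 → up 119.3762 (V=150.6755), down 54.3367 (V=215.7150). Price 150.4748; hedge Δ=-1.0000, bond B=232.8032.
  t=2,j=1: stock 180.8730 → up 262.2659 (V=80.9259), down 119.3762 (V=150.6755). Price 91.8364; hedge Δ=-0.4881, bond B=180.1271.
  t=2,j=2: stock 397.3725 → up 576.1901 (V=306.1384), down 262.2659 (V=80.9259). Price 192.6426; hedge Δ=0.7174, bond B=-92.4365.
  t=1,j=0: stock 124.7400 → up 180.8730 (V=91.8364), down 82.3284 (V=150.4748). Price 97.7257; hedge Δ=-0.5950, bond B=171.9516.
  t=1,j=1: stock 274.0500 → up 397.3725 (V=192.6426), down 180.8730 (V=91.8364). Price 134.1705; hedge Δ=0.4656, bond B=6.5676.
  t=0,j=0: stock 189.0000 → up 274.0500 (V=134.1705), down 124.7400 (V=97.7257). Price 104.1311; hedge Δ=0.2441, bond B=57.9985.
Check: Δ(0,0)·S0 + B(0,0) = 104.1311 = V0.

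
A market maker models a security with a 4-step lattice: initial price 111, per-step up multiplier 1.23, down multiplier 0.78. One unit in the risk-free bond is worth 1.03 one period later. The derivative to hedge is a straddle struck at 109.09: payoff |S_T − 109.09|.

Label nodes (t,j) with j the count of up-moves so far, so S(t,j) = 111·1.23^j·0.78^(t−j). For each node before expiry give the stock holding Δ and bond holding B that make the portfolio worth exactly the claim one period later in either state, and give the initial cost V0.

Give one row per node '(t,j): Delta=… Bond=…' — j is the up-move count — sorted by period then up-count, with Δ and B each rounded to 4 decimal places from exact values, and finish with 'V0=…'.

(0,0): Delta=0.3685 Bond=-2.2556
(1,0): Delta=-0.2231 Bond=48.8929
(1,1): Delta=0.6686 Bond=-43.2962
(2,0): Delta=-1.0000 Bond=102.8278
(2,1): Delta=0.1711 Bond=8.3852
(2,2): Delta=0.9210 Bond=-86.9794
(3,0): Delta=-1.0000 Bond=105.9126
(3,1): Delta=-1.0000 Bond=105.9126
(3,2): Delta=0.7652 Bond=-69.1839
(3,3): Delta=1.0000 Bond=-105.9126
V0=38.6456

No-arbitrage ⇒ martingale measure with p* = (R−d)/(u−d) = 0.5556.
Terminal values V(4,·): V(4,0)=68.0033, V(4,1)=44.2994, V(4,2)=6.9202, V(4,3)=52.0239, V(4,4)=144.9742
Node (3,0) S=52.6753: V=(p*·44.2994+(1−p*)·68.0033)/1.03=53.2373; Δ=(44.2994−68.0033)/(64.7906−41.0867)=-1.0000; B=V−Δ·S=105.9126
Node (3,1) S=83.0649: V=(p*·6.9202+(1−p*)·44.2994)/1.03=22.8478; Δ=(6.9202−44.2994)/(102.1698−64.7906)=-1.0000; B=V−Δ·S=105.9126
Node (3,2) S=130.9869: V=(p*·52.0239+(1−p*)·6.9202)/1.03=31.0464; Δ=(52.0239−6.9202)/(161.1139−102.1698)=0.7652; B=V−Δ·S=-69.1839
Node (3,3) S=206.5562: V=(p*·144.9742+(1−p*)·52.0239)/1.03=100.6436; Δ=(144.9742−52.0239)/(254.0642−161.1139)=1.0000; B=V−Δ·S=-105.9126
Node (2,0) S=67.5324: V=(p*·22.8478+(1−p*)·53.2373)/1.03=35.2954; Δ=(22.8478−53.2373)/(83.0649−52.6753)=-1.0000; B=V−Δ·S=102.8278
Node (2,1) S=106.4934: V=(p*·31.0464+(1−p*)·22.8478)/1.03=26.6044; Δ=(31.0464−22.8478)/(130.9869−83.0649)=0.1711; B=V−Δ·S=8.3852
Node (2,2) S=167.9319: V=(p*·100.6436+(1−p*)·31.0464)/1.03=67.6811; Δ=(100.6436−31.0464)/(206.5562−130.9869)=0.9210; B=V−Δ·S=-86.9794
Node (1,0) S=86.5800: V=(p*·26.6044+(1−p*)·35.2954)/1.03=29.5797; Δ=(26.6044−35.2954)/(106.4934−67.5324)=-0.2231; B=V−Δ·S=48.8929
Node (1,1) S=136.5300: V=(p*·67.6811+(1−p*)·26.6044)/1.03=47.9852; Δ=(67.6811−26.6044)/(167.9319−106.4934)=0.6686; B=V−Δ·S=-43.2962
Node (0,0) S=111.0000: V=(p*·47.9852+(1−p*)·29.5797)/1.03=38.6456; Δ=(47.9852−29.5797)/(136.5300−86.5800)=0.3685; B=V−Δ·S=-2.2556
Root portfolio cost Δ·111+B reproduces V0=38.6456.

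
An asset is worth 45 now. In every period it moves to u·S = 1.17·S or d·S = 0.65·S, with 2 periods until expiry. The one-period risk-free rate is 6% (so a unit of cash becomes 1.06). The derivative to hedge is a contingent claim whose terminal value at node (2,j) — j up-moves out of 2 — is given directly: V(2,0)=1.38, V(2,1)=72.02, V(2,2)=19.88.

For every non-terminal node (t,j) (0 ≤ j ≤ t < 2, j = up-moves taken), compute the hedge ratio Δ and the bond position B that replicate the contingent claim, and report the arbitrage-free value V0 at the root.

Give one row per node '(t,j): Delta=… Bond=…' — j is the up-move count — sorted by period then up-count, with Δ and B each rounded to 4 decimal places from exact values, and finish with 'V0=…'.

Under the risk-neutral measure, an up-move has probability p* = (R−d)/(u−d) = 0.7885 and values discount at R = 1.06.
Terminal values V(2,·): V(2,0)=1.3800, V(2,1)=72.0200, V(2,2)=19.8800
Node (1,0) S=29.2500: V=(p*·72.0200+(1−p*)·1.3800)/1.06=53.8462; Δ=(72.0200−1.3800)/(34.2225−19.0125)=4.6443; B=V−Δ·S=-82.0000
Node (1,1) S=52.6500: V=(p*·19.8800+(1−p*)·72.0200)/1.06=29.1600; Δ=(19.8800−72.0200)/(61.6005−34.2225)=-1.9044; B=V−Δ·S=129.4292
Node (0,0) S=45.0000: V=(p*·29.1600+(1−p*)·53.8462)/1.06=32.4359; Δ=(29.1600−53.8462)/(52.6500−29.2500)=-1.0550; B=V−Δ·S=79.9093
Check: Δ(0,0)·S0 + B(0,0) = 32.4359 = V0.

(0,0): Delta=-1.0550 Bond=79.9093
(1,0): Delta=4.6443 Bond=-82.0000
(1,1): Delta=-1.9044 Bond=129.4292
V0=32.4359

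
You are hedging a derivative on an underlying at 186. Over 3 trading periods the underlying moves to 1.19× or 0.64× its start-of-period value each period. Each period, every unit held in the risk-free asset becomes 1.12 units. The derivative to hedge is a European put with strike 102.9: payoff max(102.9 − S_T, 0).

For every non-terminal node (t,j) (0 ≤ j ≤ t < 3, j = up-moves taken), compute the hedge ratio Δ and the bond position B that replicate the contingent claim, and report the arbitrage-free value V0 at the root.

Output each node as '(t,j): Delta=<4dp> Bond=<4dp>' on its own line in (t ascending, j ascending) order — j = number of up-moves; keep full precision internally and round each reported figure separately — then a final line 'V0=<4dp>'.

(0,0): Delta=-0.0265 Bond=5.3736
(1,0): Delta=-0.2184 Bond=28.8641
(1,1): Delta=-0.0114 Bond=2.6868
(2,0): Delta=-1.0000 Bond=91.8750
(2,1): Delta=-0.1571 Bond=23.6438
(2,2): Delta=0.0000 Bond=0.0000
V0=0.4489

No-arbitrage ⇒ martingale measure with p* = (R−d)/(u−d) = 0.8727.
Terminal payoffs: V(3,0)=54.1412, V(3,1)=12.2391, V(3,2)=0.0000, V(3,3)=0.0000
Node (2,0) S=76.1856: V=(p*·12.2391+(1−p*)·54.1412)/1.12=15.6894; Δ=(12.2391−54.1412)/(90.6609−48.7588)=-1.0000; B=V−Δ·S=91.8750
Node (2,1) S=141.6576: V=(p*·0.0000+(1−p*)·12.2391)/1.12=1.3908; Δ=(0.0000−12.2391)/(168.5725−90.6609)=-0.1571; B=V−Δ·S=23.6438
Node (2,2) S=263.3946: V=(p*·0.0000+(1−p*)·0.0000)/1.12=0.0000; Δ=(0.0000−0.0000)/(313.4396−168.5725)=0.0000; B=V−Δ·S=0.0000
Node (1,0) S=119.0400: V=(p*·1.3908+(1−p*)·15.6894)/1.12=2.8666; Δ=(1.3908−15.6894)/(141.6576−76.1856)=-0.2184; B=V−Δ·S=28.8641
Node (1,1) S=221.3400: V=(p*·0.0000+(1−p*)·1.3908)/1.12=0.1580; Δ=(0.0000−1.3908)/(263.3946−141.6576)=-0.0114; B=V−Δ·S=2.6868
Node (0,0) S=186.0000: V=(p*·0.1580+(1−p*)·2.8666)/1.12=0.4489; Δ=(0.1580−2.8666)/(221.3400−119.0400)=-0.0265; B=V−Δ·S=5.3736
Root portfolio cost Δ·186+B reproduces V0=0.4489.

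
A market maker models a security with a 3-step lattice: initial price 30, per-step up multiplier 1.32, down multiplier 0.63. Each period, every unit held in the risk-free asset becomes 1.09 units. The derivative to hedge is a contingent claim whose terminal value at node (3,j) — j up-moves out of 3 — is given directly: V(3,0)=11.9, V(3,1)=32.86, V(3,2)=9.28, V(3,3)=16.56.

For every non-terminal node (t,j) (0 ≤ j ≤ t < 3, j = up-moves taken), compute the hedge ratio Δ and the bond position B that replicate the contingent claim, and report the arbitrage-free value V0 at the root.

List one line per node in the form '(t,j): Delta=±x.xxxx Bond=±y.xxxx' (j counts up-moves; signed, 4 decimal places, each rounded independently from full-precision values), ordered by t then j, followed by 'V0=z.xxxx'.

Since d<R<u, set p* = (R−d)/(u−d) = 0.6667; price each node as the discounted p*-expectation of its children.
Terminal values V(3,·): V(3,0)=11.9000, V(3,1)=32.8600, V(3,2)=9.2800, V(3,3)=16.5600
  t=2,j=0: stock 11.9070 → up 15.7172 (V=32.8600), down 7.5014 (V=11.9000). Price 23.7370; hedge Δ=2.5512, bond B=-6.6398.
  t=2,j=1: stock 24.9480 → up 32.9314 (V=9.2800), down 15.7172 (V=32.8600). Price 15.7248; hedge Δ=-1.3698, bond B=49.8987.
  t=2,j=2: stock 52.2720 → up 68.9990 (V=16.5600), down 32.9314 (V=9.2800). Price 12.9664; hedge Δ=0.2018, bond B=2.4156.
  t=1,j=0: stock 18.9000 → up 24.9480 (V=15.7248), down 11.9070 (V=23.7370). Price 16.8766; hedge Δ=-0.6144, bond B=28.4886.
  t=1,j=1: stock 39.6000 → up 52.2720 (V=12.9664), down 24.9480 (V=15.7248). Price 12.7393; hedge Δ=-0.1010, bond B=16.7370.
  t=0,j=0: stock 30.0000 → up 39.6000 (V=12.7393), down 18.9000 (V=16.8766). Price 12.9527; hedge Δ=-0.1999, bond B=18.9488.
Root portfolio cost Δ·30+B reproduces V0=12.9527.

(0,0): Delta=-0.1999 Bond=18.9488
(1,0): Delta=-0.6144 Bond=28.4886
(1,1): Delta=-0.1010 Bond=16.7370
(2,0): Delta=2.5512 Bond=-6.6398
(2,1): Delta=-1.3698 Bond=49.8987
(2,2): Delta=0.2018 Bond=2.4156
V0=12.9527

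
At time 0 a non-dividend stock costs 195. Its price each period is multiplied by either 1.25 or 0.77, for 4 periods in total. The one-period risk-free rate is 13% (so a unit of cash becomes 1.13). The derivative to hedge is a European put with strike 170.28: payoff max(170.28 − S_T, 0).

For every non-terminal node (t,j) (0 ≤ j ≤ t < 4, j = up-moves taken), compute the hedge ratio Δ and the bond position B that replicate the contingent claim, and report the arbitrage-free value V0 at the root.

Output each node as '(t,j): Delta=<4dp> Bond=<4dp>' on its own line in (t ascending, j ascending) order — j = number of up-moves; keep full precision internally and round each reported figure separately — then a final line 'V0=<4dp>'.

Since d<R<u, set p* = (R−d)/(u−d) = 0.7500; price each node as the discounted p*-expectation of its children.
Terminal values V(4,·): V(4,0)=101.7316, V(4,1)=59.0001, V(4,2)=0.0000, V(4,3)=0.0000, V(4,4)=0.0000
(3,0): S=89.0239. Δ = (V_up−V_dn)/(S_up−S_dn) = (59.0001−101.7316)/(111.2799−68.5484) = -1.0000. V = [p*·59.0001 + (1−p*)·101.7316]/1.13 = 61.6663. B = V − Δ·S = 150.6903.
(3,1): S=144.5194. Δ = (V_up−V_dn)/(S_up−S_dn) = (0.0000−59.0001)/(180.6492−111.2799) = -0.8505. V = [p*·0.0000 + (1−p*)·59.0001]/1.13 = 13.0531. B = V − Δ·S = 135.9700.
(3,2): S=234.6094. Δ = (V_up−V_dn)/(S_up−S_dn) = (0.0000−0.0000)/(293.2617−180.6492) = 0.0000. V = [p*·0.0000 + (1−p*)·0.0000]/1.13 = 0.0000. B = V − Δ·S = 0.0000.
(3,3): S=380.8594. Δ = (V_up−V_dn)/(S_up−S_dn) = (0.0000−0.0000)/(476.0742−293.2617) = 0.0000. V = [p*·0.0000 + (1−p*)·0.0000]/1.13 = 0.0000. B = V − Δ·S = 0.0000.
(2,0): S=115.6155. Δ = (V_up−V_dn)/(S_up−S_dn) = (13.0531−61.6663)/(144.5194−89.0239) = -0.8760. V = [p*·13.0531 + (1−p*)·61.6663]/1.13 = 22.3066. B = V − Δ·S = 123.5841.
(2,1): S=187.6875. Δ = (V_up−V_dn)/(S_up−S_dn) = (0.0000−13.0531)/(234.6094−144.5194) = -0.1449. V = [p*·0.0000 + (1−p*)·13.0531]/1.13 = 2.8879. B = V − Δ·S = 30.0818.
(2,2): S=304.6875. Δ = (V_up−V_dn)/(S_up−S_dn) = (0.0000−0.0000)/(380.8594−234.6094) = 0.0000. V = [p*·0.0000 + (1−p*)·0.0000]/1.13 = 0.0000. B = V − Δ·S = 0.0000.
(1,0): S=150.1500. Δ = (V_up−V_dn)/(S_up−S_dn) = (2.8879−22.3066)/(187.6875−115.6155) = -0.2694. V = [p*·2.8879 + (1−p*)·22.3066]/1.13 = 6.8518. B = V − Δ·S = 47.3074.
(1,1): S=243.7500. Δ = (V_up−V_dn)/(S_up−S_dn) = (0.0000−2.8879)/(304.6875−187.6875) = -0.0247. V = [p*·0.0000 + (1−p*)·2.8879]/1.13 = 0.6389. B = V − Δ·S = 6.6553.
(0,0): S=195.0000. Δ = (V_up−V_dn)/(S_up−S_dn) = (0.6389−6.8518)/(243.7500−150.1500) = -0.0664. V = [p*·0.6389 + (1−p*)·6.8518]/1.13 = 1.9399. B = V − Δ·S = 14.8835.
Self-financing check: at every node Δ·S+B equals the discounted successor values.

(0,0): Delta=-0.0664 Bond=14.8835
(1,0): Delta=-0.2694 Bond=47.3074
(1,1): Delta=-0.0247 Bond=6.6553
(2,0): Delta=-0.8760 Bond=123.5841
(2,1): Delta=-0.1449 Bond=30.0818
(2,2): Delta=0.0000 Bond=0.0000
(3,0): Delta=-1.0000 Bond=150.6903
(3,1): Delta=-0.8505 Bond=135.9700
(3,2): Delta=0.0000 Bond=0.0000
(3,3): Delta=0.0000 Bond=0.0000
V0=1.9399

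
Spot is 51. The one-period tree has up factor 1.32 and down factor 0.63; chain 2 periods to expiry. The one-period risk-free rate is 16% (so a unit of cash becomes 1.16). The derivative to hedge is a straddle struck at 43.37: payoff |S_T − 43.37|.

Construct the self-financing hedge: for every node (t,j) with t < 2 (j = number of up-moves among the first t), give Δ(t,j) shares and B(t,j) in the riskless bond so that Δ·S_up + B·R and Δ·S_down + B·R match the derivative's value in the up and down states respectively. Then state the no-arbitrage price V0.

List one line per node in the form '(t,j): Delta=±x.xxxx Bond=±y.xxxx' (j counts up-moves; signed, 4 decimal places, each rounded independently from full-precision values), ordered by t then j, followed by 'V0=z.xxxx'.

(0,0): Delta=0.7121 Bond=-15.1901
(1,0): Delta=-1.0000 Bond=37.3879
(1,1): Delta=0.9587 Bond=-34.2268
V0=21.1249

Under the risk-neutral measure, an up-move has probability p* = (R−d)/(u−d) = 0.7681 and values discount at R = 1.16.
Payoff layer (t=2): V(2,0)=23.1281, V(2,1)=0.9584, V(2,2)=45.4924
  t=1,j=0: stock 32.1300 → up 42.4116 (V=0.9584), down 20.2419 (V=23.1281). Price 5.2579; hedge Δ=-1.0000, bond B=37.3879.
  t=1,j=1: stock 67.3200 → up 88.8624 (V=45.4924), down 42.4116 (V=0.9584). Price 30.3152; hedge Δ=0.9587, bond B=-34.2268.
  t=0,j=0: stock 51.0000 → up 67.3200 (V=30.3152), down 32.1300 (V=5.2579). Price 21.1249; hedge Δ=0.7121, bond B=-15.1901.
Each (Δ,B) replicates both successor values, so the strategy is self-financing and V0 is arbitrage-free.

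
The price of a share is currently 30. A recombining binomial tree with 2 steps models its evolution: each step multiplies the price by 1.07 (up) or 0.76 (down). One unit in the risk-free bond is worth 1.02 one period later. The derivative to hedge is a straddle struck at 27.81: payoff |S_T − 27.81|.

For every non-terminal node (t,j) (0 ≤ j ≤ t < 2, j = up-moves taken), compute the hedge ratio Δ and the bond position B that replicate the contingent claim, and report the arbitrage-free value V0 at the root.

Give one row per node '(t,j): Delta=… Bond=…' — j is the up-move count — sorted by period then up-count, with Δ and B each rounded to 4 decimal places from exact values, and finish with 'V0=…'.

No-arbitrage ⇒ martingale measure with p* = (R−d)/(u−d) = 0.8387.
Terminal values V(2,·): V(2,0)=10.4820, V(2,1)=3.4140, V(2,2)=6.5370
Node (1,0) S=22.8000: V=(p*·3.4140+(1−p*)·10.4820)/1.02=4.4647; Δ=(3.4140−10.4820)/(24.3960−17.3280)=-1.0000; B=V−Δ·S=27.2647
Node (1,1) S=32.1000: V=(p*·6.5370+(1−p*)·3.4140)/1.02=5.9150; Δ=(6.5370−3.4140)/(34.3470−24.3960)=0.3138; B=V−Δ·S=-4.1592
Node (0,0) S=30.0000: V=(p*·5.9150+(1−p*)·4.4647)/1.02=5.5697; Δ=(5.9150−4.4647)/(32.1000−22.8000)=0.1559; B=V−Δ·S=0.8913
Each (Δ,B) replicates both successor values, so the strategy is self-financing and V0 is arbitrage-free.

(0,0): Delta=0.1559 Bond=0.8913
(1,0): Delta=-1.0000 Bond=27.2647
(1,1): Delta=0.3138 Bond=-4.1592
V0=5.5697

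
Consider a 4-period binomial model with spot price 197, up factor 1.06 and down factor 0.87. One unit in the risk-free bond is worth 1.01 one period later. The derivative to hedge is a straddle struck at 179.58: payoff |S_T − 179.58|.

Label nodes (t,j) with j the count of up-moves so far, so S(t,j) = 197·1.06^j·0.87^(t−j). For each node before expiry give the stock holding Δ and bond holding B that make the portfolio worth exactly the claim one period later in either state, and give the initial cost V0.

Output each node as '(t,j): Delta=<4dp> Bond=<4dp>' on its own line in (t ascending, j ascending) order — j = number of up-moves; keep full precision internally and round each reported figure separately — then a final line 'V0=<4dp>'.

(0,0): Delta=0.4706 Bond=-58.1068
(1,0): Delta=-0.1976 Bond=55.8307
(1,1): Delta=0.6665 Bond=-99.5874
(2,0): Delta=-1.0000 Bond=176.0416
(2,1): Delta=0.0377 Bond=13.6559
(2,2): Delta=0.8508 Bond=-141.3830
(3,0): Delta=-1.0000 Bond=177.8020
(3,1): Delta=-1.0000 Bond=177.8020
(3,2): Delta=0.3418 Bond=-44.7823
(3,3): Delta=1.0000 Bond=-177.8020
V0=34.6061

Risk-neutral probability p* = (R−d)/(u−d) = (1.01−0.87)/(1.06−0.87) = 0.7368.
Payoff layer (t=4): V(4,0)=66.7192, V(4,1)=42.0714, V(4,2)=12.0408, V(4,3)=24.5482, V(4,4)=69.1280
(3,0): S=129.7251. Δ = (V_up−V_dn)/(S_up−S_dn) = (42.0714−66.7192)/(137.5086−112.8608) = -1.0000. V = [p*·42.0714 + (1−p*)·66.7192]/1.01 = 48.0769. B = V − Δ·S = 177.8020.
(3,1): S=158.0559. Δ = (V_up−V_dn)/(S_up−S_dn) = (12.0408−42.0714)/(167.5392−137.5086) = -1.0000. V = [p*·12.0408 + (1−p*)·42.0714]/1.01 = 19.7461. B = V − Δ·S = 177.8020.
(3,2): S=192.5738. Δ = (V_up−V_dn)/(S_up−S_dn) = (24.5482−12.0408)/(204.1282−167.5392) = 0.3418. V = [p*·24.5482 + (1−p*)·12.0408]/1.01 = 21.0463. B = V − Δ·S = -44.7823.
(3,3): S=234.6302. Δ = (V_up−V_dn)/(S_up−S_dn) = (69.1280−24.5482)/(248.7080−204.1282) = 1.0000. V = [p*·69.1280 + (1−p*)·24.5482]/1.01 = 56.8282. B = V − Δ·S = -177.8020.
(2,0): S=149.1093. Δ = (V_up−V_dn)/(S_up−S_dn) = (19.7461−48.0769)/(158.0559−129.7251) = -1.0000. V = [p*·19.7461 + (1−p*)·48.0769]/1.01 = 26.9323. B = V − Δ·S = 176.0416.
(2,1): S=181.6734. Δ = (V_up−V_dn)/(S_up−S_dn) = (21.0463−19.7461)/(192.5738−158.0559) = 0.0377. V = [p*·21.0463 + (1−p*)·19.7461]/1.01 = 20.4992. B = V − Δ·S = 13.6559.
(2,2): S=221.3492. Δ = (V_up−V_dn)/(S_up−S_dn) = (56.8282−21.0463)/(234.6302−192.5738) = 0.8508. V = [p*·56.8282 + (1−p*)·21.0463]/1.01 = 46.9425. B = V − Δ·S = -141.3830.
(1,0): S=171.3900. Δ = (V_up−V_dn)/(S_up−S_dn) = (20.4992−26.9323)/(181.6734−149.1093) = -0.1976. V = [p*·20.4992 + (1−p*)·26.9323]/1.01 = 21.9724. B = V − Δ·S = 55.8307.
(1,1): S=208.8200. Δ = (V_up−V_dn)/(S_up−S_dn) = (46.9425−20.4992)/(221.3492−181.6734) = 0.6665. V = [p*·46.9425 + (1−p*)·20.4992]/1.01 = 39.5878. B = V − Δ·S = -99.5874.
(0,0): S=197.0000. Δ = (V_up−V_dn)/(S_up−S_dn) = (39.5878−21.9724)/(208.8200−171.3900) = 0.4706. V = [p*·39.5878 + (1−p*)·21.9724]/1.01 = 34.6061. B = V − Δ·S = -58.1068.
Each (Δ,B) replicates both successor values, so the strategy is self-financing and V0 is arbitrage-free.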